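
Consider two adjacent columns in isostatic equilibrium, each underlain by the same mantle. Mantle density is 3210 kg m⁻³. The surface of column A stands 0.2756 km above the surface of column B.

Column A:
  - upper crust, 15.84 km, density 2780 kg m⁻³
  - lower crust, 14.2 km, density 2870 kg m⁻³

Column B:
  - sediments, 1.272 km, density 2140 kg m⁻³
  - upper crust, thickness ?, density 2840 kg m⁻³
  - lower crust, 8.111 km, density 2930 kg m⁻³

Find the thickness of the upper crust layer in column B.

Take the compensation level at the base of the deeper column (depth z_c below the surface of column A) and equate Σ ρ_i t_i down to z_c; mantle fills any gap and the z_c terms cancel.
Column A: 15.84×2780 + 14.2×2870 + (z_c − 30.04)×3210
Column B: 0.2756×0 + 1.272×2140 + x×2840 + 8.111×2930 + (z_c − 0.2756 − 9.383 − x)×3210
The z_c×3210 term appears on both sides and cancels. Collect the known terms of each column as K = Σ(ρt)_known − 3210 × (depth of known layers): K_A = 84789.2 − 3210×30.04 = −11639.2; K_B = 26487.31 − 3210×(0.2756 + 9.383) = −4516.796.
Balance: K_A = K_B − x×(3210 − 2840), so x = (K_B − K_A)/(3210 − 2840) = 7122.4/370 = 19.2 km.

19.2 km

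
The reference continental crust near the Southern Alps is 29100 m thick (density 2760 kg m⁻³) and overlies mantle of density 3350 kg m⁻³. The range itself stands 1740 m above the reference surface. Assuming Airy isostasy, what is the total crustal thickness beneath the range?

Root depth r = h ρ_c / (ρ_m − ρ_c) = 1740 m × 2760 / 590 = 8140 m.
Total thickness = T + h + r = 29100 m + 1740 m + 8140 m = 39000 m.

39000 m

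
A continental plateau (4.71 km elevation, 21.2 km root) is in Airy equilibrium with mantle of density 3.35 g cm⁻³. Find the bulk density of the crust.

2.74 g cm⁻³

ρ_c h = (ρ_m − ρ_c) r → ρ_c (h + r) = ρ_m r → ρ_c = ρ_m r / (h + r).
ρ_c = 3.35 × 21.2 km / (4.71 km + 21.2 km) = 2.74 g cm⁻³.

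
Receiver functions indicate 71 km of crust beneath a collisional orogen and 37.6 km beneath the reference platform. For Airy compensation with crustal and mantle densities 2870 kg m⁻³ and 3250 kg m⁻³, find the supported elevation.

Excess crust Δ = 71 km − 37.6 km = 33.4 km, split between elevation h and root r with h + r = Δ.
Airy balance ρ_c h = (ρ_m − ρ_c) r gives r = h ρ_c/(ρ_m − ρ_c), so h (1 + ρ_c/(ρ_m − ρ_c)) = Δ, i.e. h = Δ (ρ_m − ρ_c)/ρ_m.
h = 33.4 km × 380/3250 = 3.91 km.

3.91 km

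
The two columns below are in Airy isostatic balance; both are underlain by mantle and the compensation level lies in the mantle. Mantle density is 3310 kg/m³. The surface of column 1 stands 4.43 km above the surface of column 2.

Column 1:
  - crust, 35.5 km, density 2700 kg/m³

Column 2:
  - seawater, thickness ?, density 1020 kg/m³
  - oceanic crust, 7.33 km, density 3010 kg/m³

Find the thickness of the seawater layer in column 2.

2.09 km

Take the compensation level at the base of the deeper column (depth z_c below the surface of column 1) and equate Σ ρ_i t_i down to z_c; mantle fills any gap and the z_c terms cancel.
Column 1: 35.5×2700 + (z_c − 35.5)×3310
Column 2: 4.43×0 + x×1020 + 7.33×3010 + (z_c − 4.43 − 7.33 − x)×3310
The z_c×3310 term appears on both sides and cancels. Collect the known terms of each column as K = Σ(ρt)_known − 3310 × (depth of known layers): K_1 = 95850 − 3310×35.5 = −21655; K_2 = 22063.3 − 3310×(4.43 + 7.33) = −16862.3.
Balance: K_1 = K_2 − x×(3310 − 1020), so x = (K_2 − K_1)/(3310 − 1020) = 4792.7/2290 = 2.09 km.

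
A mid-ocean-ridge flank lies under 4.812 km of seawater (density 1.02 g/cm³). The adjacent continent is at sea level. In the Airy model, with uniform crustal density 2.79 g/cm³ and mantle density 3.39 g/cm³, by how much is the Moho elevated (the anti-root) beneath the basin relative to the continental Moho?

14.2 km

Equating mass per unit area of the two columns: replacing crust with seawater at the top is compensated by replacing crust with mantle at the base: d (ρ_c − ρ_w) = a (ρ_m − ρ_c).
a = d (ρ_c − ρ_w)/(ρ_m − ρ_c) = 4.812 km × 1.77/0.6 = 14.2 km.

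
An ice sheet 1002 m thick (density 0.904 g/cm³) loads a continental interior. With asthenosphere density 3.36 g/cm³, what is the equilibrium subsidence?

By Archimedes' principle applied to the lithosphere: the ice load ρ_ice t is balanced by mantle displaced below, ρ_m s.
s = t ρ_ice / ρ_m = 1002 m × 0.904/3.36 = 270 m.

270 m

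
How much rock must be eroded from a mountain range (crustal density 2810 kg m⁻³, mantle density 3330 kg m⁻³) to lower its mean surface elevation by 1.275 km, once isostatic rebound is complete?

8.16 km

Net drop Δ = e − u = e − e ρ_c/ρ_m = e (ρ_m − ρ_c)/ρ_m.
e = Δ ρ_m/(ρ_m − ρ_c) = 1.275 km × 3330/520 = 8.16 km.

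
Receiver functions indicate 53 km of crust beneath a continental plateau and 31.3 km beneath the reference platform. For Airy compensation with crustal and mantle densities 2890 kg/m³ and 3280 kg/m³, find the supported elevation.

Excess crust Δ = 53 km − 31.3 km = 21.7 km, split between elevation h and root r with h + r = Δ.
Airy balance ρ_c h = (ρ_m − ρ_c) r gives r = h ρ_c/(ρ_m − ρ_c), so h (1 + ρ_c/(ρ_m − ρ_c)) = Δ, i.e. h = Δ (ρ_m − ρ_c)/ρ_m.
h = 21.7 km × 390/3280 = 2.58 km.

2.58 km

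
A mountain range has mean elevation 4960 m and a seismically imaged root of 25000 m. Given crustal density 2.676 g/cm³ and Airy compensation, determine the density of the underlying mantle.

3.21 g/cm³

Airy balance: ρ_c h = (ρ_m − ρ_c) r → ρ_m = ρ_c (1 + h/r).
ρ_m = 2.676 × (1 + 4960 m/25000 m) = 3.21 g/cm³.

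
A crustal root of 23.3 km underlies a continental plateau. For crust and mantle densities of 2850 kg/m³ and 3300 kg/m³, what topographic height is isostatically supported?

By Archimedes' principle applied to the lithosphere: ρ_c h = (ρ_m − ρ_c) r.
h = r (ρ_m − ρ_c) / ρ_c = 23.3 km × (3300 − 2850) / 2850 = 3.68 km.

3.68 km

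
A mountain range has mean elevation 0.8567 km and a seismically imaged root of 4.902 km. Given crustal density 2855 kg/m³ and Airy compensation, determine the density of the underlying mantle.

Airy balance: ρ_c h = (ρ_m − ρ_c) r → ρ_m = ρ_c (1 + h/r).
ρ_m = 2855 × (1 + 0.8567 km/4.902 km) = 3350 kg/m³.

3350 kg/m³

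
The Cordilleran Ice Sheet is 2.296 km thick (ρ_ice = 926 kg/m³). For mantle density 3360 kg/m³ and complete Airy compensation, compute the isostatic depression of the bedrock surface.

For local isostatic compensation: the ice load ρ_ice t is balanced by mantle displaced below, ρ_m s.
s = t ρ_ice / ρ_m = 2.296 km × 926/3360 = 0.633 km.

0.633 km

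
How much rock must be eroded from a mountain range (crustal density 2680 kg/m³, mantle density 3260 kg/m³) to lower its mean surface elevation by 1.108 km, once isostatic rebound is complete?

Net drop Δ = e − u = e − e ρ_c/ρ_m = e (ρ_m − ρ_c)/ρ_m.
e = Δ ρ_m/(ρ_m − ρ_c) = 1.108 km × 3260/580 = 6.23 km.

6.23 km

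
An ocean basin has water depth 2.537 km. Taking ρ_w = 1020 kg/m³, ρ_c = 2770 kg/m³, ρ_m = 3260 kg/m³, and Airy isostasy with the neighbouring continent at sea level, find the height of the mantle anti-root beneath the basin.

9.06 km

For local isostatic compensation: replacing crust with seawater at the top is compensated by replacing crust with mantle at the base: d (ρ_c − ρ_w) = a (ρ_m − ρ_c).
a = d (ρ_c − ρ_w)/(ρ_m − ρ_c) = 2.537 km × 1750/490 = 9.06 km.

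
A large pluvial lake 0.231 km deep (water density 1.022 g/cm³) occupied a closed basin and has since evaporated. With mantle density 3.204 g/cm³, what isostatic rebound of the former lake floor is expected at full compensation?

0.0737 km

u = d ρ_w/ρ_m = 0.231 km × 1.022/3.204 = 0.0737 km.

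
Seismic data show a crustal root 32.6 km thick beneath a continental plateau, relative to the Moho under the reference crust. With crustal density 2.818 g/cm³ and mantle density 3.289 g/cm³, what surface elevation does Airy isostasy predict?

Equating mass per unit area of the two columns: ρ_c h = (ρ_m − ρ_c) r.
h = r (ρ_m − ρ_c) / ρ_c = 32.6 km × (3.289 − 2.818) / 2.818 = 5.45 km.

5.45 km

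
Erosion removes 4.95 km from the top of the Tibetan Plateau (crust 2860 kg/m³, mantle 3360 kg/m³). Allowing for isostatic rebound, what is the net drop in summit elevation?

0.737 km

Rebound u = e ρ_c/ρ_m = 4.95 km × 2860/3360 = 4.213 km.
Net surface drop = e − u = 4.95 km − 4.213 km = e (ρ_m − ρ_c)/ρ_m = 0.737 km.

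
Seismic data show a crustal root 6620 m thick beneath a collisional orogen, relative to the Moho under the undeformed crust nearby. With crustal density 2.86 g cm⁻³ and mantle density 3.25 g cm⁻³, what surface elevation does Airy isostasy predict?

903 m

In Airy isostatic equilibrium: ρ_c h = (ρ_m − ρ_c) r.
h = r (ρ_m − ρ_c) / ρ_c = 6620 m × (3.25 − 2.86) / 2.86 = 903 m.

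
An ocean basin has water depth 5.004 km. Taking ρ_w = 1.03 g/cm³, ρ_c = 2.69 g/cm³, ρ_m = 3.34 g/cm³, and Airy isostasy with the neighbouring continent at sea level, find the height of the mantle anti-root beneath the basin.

12.8 km

By Archimedes' principle applied to the lithosphere: replacing crust with seawater at the top is compensated by replacing crust with mantle at the base: d (ρ_c − ρ_w) = a (ρ_m − ρ_c).
a = d (ρ_c − ρ_w)/(ρ_m − ρ_c) = 5.004 km × 1.66/0.65 = 12.8 km.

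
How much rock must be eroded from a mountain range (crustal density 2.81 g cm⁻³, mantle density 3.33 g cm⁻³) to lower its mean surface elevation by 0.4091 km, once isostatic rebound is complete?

2.62 km

Net drop Δ = e − u = e − e ρ_c/ρ_m = e (ρ_m − ρ_c)/ρ_m.
e = Δ ρ_m/(ρ_m − ρ_c) = 0.4091 km × 3.33/0.52 = 2.62 km.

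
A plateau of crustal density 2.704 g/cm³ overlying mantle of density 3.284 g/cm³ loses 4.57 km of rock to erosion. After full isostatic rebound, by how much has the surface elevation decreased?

0.807 km

Rebound u = e ρ_c/ρ_m = 4.57 km × 2.704/3.284 = 3.763 km.
Net surface drop = e − u = 4.57 km − 3.763 km = e (ρ_m − ρ_c)/ρ_m = 0.807 km.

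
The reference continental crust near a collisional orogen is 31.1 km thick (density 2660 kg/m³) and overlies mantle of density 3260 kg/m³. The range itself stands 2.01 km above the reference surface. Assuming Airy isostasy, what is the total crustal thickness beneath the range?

42 km

Root depth r = h ρ_c / (ρ_m − ρ_c) = 2.01 km × 2660 / 600 = 8.911 km.
Total thickness = T + h + r = 31.1 km + 2.01 km + 8.911 km = 42 km.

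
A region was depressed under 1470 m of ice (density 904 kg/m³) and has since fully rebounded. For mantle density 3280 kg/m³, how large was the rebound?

405 m

Removing the load lets mantle flow back in; uplift u satisfies ρ_ice t = ρ_m u.
u = t ρ_ice/ρ_m = 1470 m × 904/3280 = 405 m.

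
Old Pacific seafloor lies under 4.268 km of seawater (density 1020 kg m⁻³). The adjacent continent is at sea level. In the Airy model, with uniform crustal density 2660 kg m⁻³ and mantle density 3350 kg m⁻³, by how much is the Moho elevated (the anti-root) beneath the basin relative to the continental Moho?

Balancing pressure at the compensation depth: replacing crust with seawater at the top is compensated by replacing crust with mantle at the base: d (ρ_c − ρ_w) = a (ρ_m − ρ_c).
a = d (ρ_c − ρ_w)/(ρ_m − ρ_c) = 4.268 km × 1640/690 = 10.1 km.

10.1 km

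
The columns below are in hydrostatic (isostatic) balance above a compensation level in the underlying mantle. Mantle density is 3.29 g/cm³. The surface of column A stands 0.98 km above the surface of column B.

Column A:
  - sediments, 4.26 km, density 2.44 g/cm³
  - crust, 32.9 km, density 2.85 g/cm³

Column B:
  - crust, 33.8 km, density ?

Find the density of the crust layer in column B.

2.85 g/cm³

Take the compensation level at the base of the deeper column (depth z_c below the surface of column A) and equate Σ ρ_i t_i down to z_c; mantle fills any gap and the z_c terms cancel.
Column A: 4.26×2.44 + 32.9×2.85 + (z_c − 37.16)×3.29
Column B: 0.98×0 + 33.8×ρ + (z_c − 0.98 − 33.8)×3.29
The z_c×3.29 term appears on both sides and cancels. Collect the known terms of each column as K = Σ(ρt)_known − 3.29 × (depth of known layers): K_A = 104.1594 − 3.29×37.16 = −18.097; K_B = 0 − 3.29×(0.98 + 33.8) = −114.4262.
Balance: K_A = K_B + 33.8×ρ, so ρ = (K_A − K_B)/33.8 = 96.3292/33.8 = 2.85 g/cm³.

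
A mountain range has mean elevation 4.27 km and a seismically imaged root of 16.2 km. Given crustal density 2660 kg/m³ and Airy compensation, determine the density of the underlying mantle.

Airy balance: ρ_c h = (ρ_m − ρ_c) r → ρ_m = ρ_c (1 + h/r).
ρ_m = 2660 × (1 + 4.27 km/16.2 km) = 3360 kg/m³.

3360 kg/m³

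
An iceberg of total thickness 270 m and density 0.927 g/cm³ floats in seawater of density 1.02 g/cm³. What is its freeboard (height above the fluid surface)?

24.6 m

Floating equilibrium: submerged depth d = t ρ_obj/ρ_fluid = 270 m × 0.927/1.02 = 245.4 m.
Freeboard = t − d = 270 m − 245.4 m = 24.6 m.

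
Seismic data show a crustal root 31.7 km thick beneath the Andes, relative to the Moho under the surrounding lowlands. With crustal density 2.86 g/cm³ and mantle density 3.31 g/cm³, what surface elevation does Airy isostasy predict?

Equating mass per unit area of the two columns: ρ_c h = (ρ_m − ρ_c) r.
h = r (ρ_m − ρ_c) / ρ_c = 31.7 km × (3.31 − 2.86) / 2.86 = 4.99 km.

4.99 km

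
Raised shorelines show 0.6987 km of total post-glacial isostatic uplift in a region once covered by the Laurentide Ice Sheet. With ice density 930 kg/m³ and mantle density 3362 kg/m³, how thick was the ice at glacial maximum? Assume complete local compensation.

u = t ρ_ice/ρ_m → t = u ρ_m/ρ_ice = 0.6987 km × 3362/930 = 2.53 km.

2.53 km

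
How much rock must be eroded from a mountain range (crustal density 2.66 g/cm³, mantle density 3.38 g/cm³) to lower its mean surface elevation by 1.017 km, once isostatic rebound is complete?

Net drop Δ = e − u = e − e ρ_c/ρ_m = e (ρ_m − ρ_c)/ρ_m.
e = Δ ρ_m/(ρ_m − ρ_c) = 1.017 km × 3.38/0.72 = 4.77 km.

4.77 km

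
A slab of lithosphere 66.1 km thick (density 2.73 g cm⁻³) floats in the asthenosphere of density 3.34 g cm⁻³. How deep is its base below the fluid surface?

54 km

Draft d = t ρ_obj/ρ_fluid = 66.1 km × 2.73/3.34 = 54 km.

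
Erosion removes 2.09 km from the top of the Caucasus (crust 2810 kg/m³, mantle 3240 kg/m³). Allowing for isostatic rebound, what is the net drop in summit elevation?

Rebound u = e ρ_c/ρ_m = 2.09 km × 2810/3240 = 1.813 km.
Net surface drop = e − u = 2.09 km − 1.813 km = e (ρ_m − ρ_c)/ρ_m = 0.277 km.

0.277 km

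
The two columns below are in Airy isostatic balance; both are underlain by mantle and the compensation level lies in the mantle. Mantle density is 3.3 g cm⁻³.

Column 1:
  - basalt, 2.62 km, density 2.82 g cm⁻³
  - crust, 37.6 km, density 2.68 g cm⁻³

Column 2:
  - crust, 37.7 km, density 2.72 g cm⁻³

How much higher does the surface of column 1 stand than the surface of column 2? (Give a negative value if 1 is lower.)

0.819 km

For any compensation level in the mantle, the mantle terms cancel and isostasy reduces to e = (Σt_1 − Σt_2) − (Σ(ρt)_1 − Σ(ρt)_2) / ρ_m.
Σt_1 = 40.22 km; Σt_2 = 37.7 km; Σ(ρt)_1 = 108.1564; Σ(ρt)_2 = 102.544 (in km·g cm⁻³).
e = (40.22 − 37.7) − (108.1564 − 102.544) / 3.3 = 0.819 km.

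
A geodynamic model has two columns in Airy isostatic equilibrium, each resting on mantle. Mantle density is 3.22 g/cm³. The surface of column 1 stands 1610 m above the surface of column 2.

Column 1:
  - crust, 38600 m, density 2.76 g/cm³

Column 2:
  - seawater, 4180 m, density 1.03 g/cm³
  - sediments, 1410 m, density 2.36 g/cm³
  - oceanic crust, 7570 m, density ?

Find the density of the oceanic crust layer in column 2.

2.93 g/cm³

Take the compensation level at the base of the deeper column (depth z_c below the surface of column 1) and equate Σ ρ_i t_i down to z_c; mantle fills any gap and the z_c terms cancel.
Column 1: 38600×2.76 + (z_c − 38600)×3.22
Column 2: 1610×0 + 4180×1.03 + 1410×2.36 + 7570×ρ + (z_c − 1610 − 13160)×3.22
The z_c×3.22 term appears on both sides and cancels. Collect the known terms of each column as K = Σ(ρt)_known − 3.22 × (depth of known layers): K_1 = 106536 − 3.22×38600 = −17756; K_2 = 7633 − 3.22×(1610 + 13160) = −39926.4.
Balance: K_1 = K_2 + 7570×ρ, so ρ = (K_1 − K_2)/7570 = 22170.4/7570 = 2.93 g/cm³.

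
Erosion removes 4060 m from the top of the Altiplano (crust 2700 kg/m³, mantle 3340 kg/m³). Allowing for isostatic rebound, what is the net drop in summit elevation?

778 m

Rebound u = e ρ_c/ρ_m = 4060 m × 2700/3340 = 3282 m.
Net surface drop = e − u = 4060 m − 3282 m = e (ρ_m − ρ_c)/ρ_m = 778 m.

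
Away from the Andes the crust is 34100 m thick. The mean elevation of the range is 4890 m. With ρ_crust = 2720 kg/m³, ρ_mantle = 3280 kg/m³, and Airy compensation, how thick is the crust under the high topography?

62700 m

Root depth r = h ρ_c / (ρ_m − ρ_c) = 4890 m × 2720 / 560 = 23750 m.
Total thickness = T + h + r = 34100 m + 4890 m + 23750 m = 62700 m.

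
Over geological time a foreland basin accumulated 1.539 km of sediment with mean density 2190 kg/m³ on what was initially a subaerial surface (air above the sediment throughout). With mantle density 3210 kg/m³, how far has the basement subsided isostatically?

1.05 km

Subaerial load: s = t ρ_sed / ρ_m = 1.539 km × 2190/3210 = 1.05 km.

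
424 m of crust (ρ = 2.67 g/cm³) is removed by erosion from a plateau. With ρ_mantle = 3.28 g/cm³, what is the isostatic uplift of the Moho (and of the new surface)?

345 m

Unloading: uplift u = e ρ_c/ρ_m = 424 m × 2.67/3.28 = 345 m.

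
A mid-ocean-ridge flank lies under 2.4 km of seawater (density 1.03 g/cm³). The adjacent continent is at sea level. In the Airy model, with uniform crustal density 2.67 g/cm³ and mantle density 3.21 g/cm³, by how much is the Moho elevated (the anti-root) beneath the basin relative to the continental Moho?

In Airy isostatic equilibrium: replacing crust with seawater at the top is compensated by replacing crust with mantle at the base: d (ρ_c − ρ_w) = a (ρ_m − ρ_c).
a = d (ρ_c − ρ_w)/(ρ_m − ρ_c) = 2.4 km × 1.64/0.54 = 7.29 km.

7.29 km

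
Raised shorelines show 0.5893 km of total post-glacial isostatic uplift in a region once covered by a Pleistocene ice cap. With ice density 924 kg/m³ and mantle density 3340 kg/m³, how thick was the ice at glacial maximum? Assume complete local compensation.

2.13 km

u = t ρ_ice/ρ_m → t = u ρ_m/ρ_ice = 0.5893 km × 3340/924 = 2.13 km.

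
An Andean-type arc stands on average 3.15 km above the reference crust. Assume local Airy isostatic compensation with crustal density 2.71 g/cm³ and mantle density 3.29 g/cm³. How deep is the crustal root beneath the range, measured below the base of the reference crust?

14.7 km

For local isostatic compensation: the weight of the topography is balanced by the buoyancy of the root, ρ_c h = (ρ_m − ρ_c) r.
r = h · ρ_c / (ρ_m − ρ_c) = 3.15 km × 2.71 / (3.29 − 2.71) = 14.7 km.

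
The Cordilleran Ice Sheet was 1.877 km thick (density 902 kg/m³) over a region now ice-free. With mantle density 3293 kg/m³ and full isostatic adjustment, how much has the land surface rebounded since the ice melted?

0.514 km

Removing the load lets mantle flow back in; uplift u satisfies ρ_ice t = ρ_m u.
u = t ρ_ice/ρ_m = 1.877 km × 902/3293 = 0.514 km.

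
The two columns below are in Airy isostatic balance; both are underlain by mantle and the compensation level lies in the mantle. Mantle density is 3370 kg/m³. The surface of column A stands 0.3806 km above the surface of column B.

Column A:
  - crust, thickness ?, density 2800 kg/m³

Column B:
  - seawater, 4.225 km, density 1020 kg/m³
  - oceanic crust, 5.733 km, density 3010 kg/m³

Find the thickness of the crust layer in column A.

Take the compensation level at the base of the deeper column (depth z_c below the surface of column A) and equate Σ ρ_i t_i down to z_c; mantle fills any gap and the z_c terms cancel.
Column A: x×2800 + (z_c − 0 − x)×3370
Column B: 0.3806×0 + 4.225×1020 + 5.733×3010 + (z_c − 0.3806 − 9.958)×3370
The z_c×3370 term appears on both sides and cancels. Collect the known terms of each column as K = Σ(ρt)_known − 3370 × (depth of known layers): K_A = 0 − 3370×0 = 0; K_B = 21565.83 − 3370×(0.3806 + 9.958) = −13275.252.
Balance: K_A − x×(3370 − 2800) = K_B, so x = (K_A − K_B)/(3370 − 2800) = 13275.3/570 = 23.3 km.

23.3 km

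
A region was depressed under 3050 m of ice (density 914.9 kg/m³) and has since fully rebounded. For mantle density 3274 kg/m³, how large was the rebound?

Removing the load lets mantle flow back in; uplift u satisfies ρ_ice t = ρ_m u.
u = t ρ_ice/ρ_m = 3050 m × 914.9/3274 = 852 m.

852 m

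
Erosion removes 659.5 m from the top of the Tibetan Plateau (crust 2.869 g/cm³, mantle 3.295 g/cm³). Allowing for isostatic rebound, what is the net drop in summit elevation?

85.3 m

Rebound u = e ρ_c/ρ_m = 659.5 m × 2.869/3.295 = 574.2 m.
Net surface drop = e − u = 659.5 m − 574.2 m = e (ρ_m − ρ_c)/ρ_m = 85.3 m.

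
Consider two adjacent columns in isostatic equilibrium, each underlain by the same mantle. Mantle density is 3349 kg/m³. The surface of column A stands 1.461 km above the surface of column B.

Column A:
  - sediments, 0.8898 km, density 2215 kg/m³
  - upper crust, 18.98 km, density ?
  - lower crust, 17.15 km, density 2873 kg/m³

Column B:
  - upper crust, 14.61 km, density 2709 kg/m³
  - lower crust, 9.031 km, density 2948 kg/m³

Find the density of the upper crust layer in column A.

Take the compensation level at the base of the deeper column (depth z_c below the surface of column A) and equate Σ ρ_i t_i down to z_c; mantle fills any gap and the z_c terms cancel.
Column A: 0.8898×2215 + 18.98×ρ + 17.15×2873 + (z_c − 37.0198)×3349
Column B: 1.461×0 + 14.61×2709 + 9.031×2948 + (z_c − 1.461 − 23.641)×3349
The z_c×3349 term appears on both sides and cancels. Collect the known terms of each column as K = Σ(ρt)_known − 3349 × (depth of known layers): K_A = 51242.857 − 3349×37.0198 = −72736.4532; K_B = 66201.878 − 3349×(1.461 + 23.641) = −17864.72.
Balance: K_A + 18.98×ρ = K_B, so ρ = (K_B − K_A)/18.98 = 54871.7/18.98 = 2890 kg/m³.

2890 kg/m³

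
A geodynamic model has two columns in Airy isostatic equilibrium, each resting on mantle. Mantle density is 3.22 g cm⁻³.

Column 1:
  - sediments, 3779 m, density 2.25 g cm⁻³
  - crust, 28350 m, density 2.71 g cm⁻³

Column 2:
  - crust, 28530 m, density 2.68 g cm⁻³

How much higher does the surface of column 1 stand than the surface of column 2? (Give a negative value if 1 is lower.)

For any compensation level in the mantle, the mantle terms cancel and isostasy reduces to e = (Σt_1 − Σt_2) − (Σ(ρt)_1 − Σ(ρt)_2) / ρ_m.
Σt_1 = 32129 m; Σt_2 = 28530 m; Σ(ρt)_1 = 85331.25; Σ(ρt)_2 = 76460.4 (in m·g cm⁻³).
e = (32129 − 28530) − (85331.25 − 76460.4) / 3.22 = 844 m.

844 m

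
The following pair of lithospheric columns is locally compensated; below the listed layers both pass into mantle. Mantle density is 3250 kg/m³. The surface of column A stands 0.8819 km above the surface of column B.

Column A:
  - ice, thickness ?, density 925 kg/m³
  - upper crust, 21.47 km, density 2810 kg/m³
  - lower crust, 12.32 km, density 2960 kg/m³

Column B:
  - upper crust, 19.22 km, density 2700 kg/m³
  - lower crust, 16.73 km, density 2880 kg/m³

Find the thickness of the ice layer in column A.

Take the compensation level at the base of the deeper column (depth z_c below the surface of column A) and equate Σ ρ_i t_i down to z_c; mantle fills any gap and the z_c terms cancel.
Column A: x×925 + 21.47×2810 + 12.32×2960 + (z_c − 33.79 − x)×3250
Column B: 0.8819×0 + 19.22×2700 + 16.73×2880 + (z_c − 0.8819 − 35.95)×3250
The z_c×3250 term appears on both sides and cancels. Collect the known terms of each column as K = Σ(ρt)_known − 3250 × (depth of known layers): K_A = 96797.9 − 3250×33.79 = −13019.6; K_B = 100076.4 − 3250×(0.8819 + 35.95) = −19627.275.
Balance: K_A − x×(3250 − 925) = K_B, so x = (K_A − K_B)/(3250 − 925) = 6607.68/2325 = 2.84 km.

2.84 km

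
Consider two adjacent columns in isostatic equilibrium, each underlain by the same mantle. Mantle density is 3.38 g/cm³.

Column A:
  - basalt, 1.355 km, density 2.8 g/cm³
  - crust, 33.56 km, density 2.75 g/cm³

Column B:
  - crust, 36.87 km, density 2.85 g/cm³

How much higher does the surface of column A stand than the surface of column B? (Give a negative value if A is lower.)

0.706 km

For any compensation level in the mantle, the mantle terms cancel and isostasy reduces to e = (Σt_A − Σt_B) − (Σ(ρt)_A − Σ(ρt)_B) / ρ_m.
Σt_A = 34.915 km; Σt_B = 36.87 km; Σ(ρt)_A = 96.084; Σ(ρt)_B = 105.0795 (in km·g/cm³).
e = (34.915 − 36.87) − (96.084 − 105.0795) / 3.38 = 0.706 km.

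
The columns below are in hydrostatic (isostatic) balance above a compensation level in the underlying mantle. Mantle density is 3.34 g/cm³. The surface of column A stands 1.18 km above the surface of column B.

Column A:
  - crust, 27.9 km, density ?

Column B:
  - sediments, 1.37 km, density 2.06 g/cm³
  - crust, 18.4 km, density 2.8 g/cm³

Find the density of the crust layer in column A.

2.78 g/cm³

Take the compensation level at the base of the deeper column (depth z_c below the surface of column A) and equate Σ ρ_i t_i down to z_c; mantle fills any gap and the z_c terms cancel.
Column A: 27.9×ρ + (z_c − 27.9)×3.34
Column B: 1.18×0 + 1.37×2.06 + 18.4×2.8 + (z_c − 1.18 − 19.77)×3.34
The z_c×3.34 term appears on both sides and cancels. Collect the known terms of each column as K = Σ(ρt)_known − 3.34 × (depth of known layers): K_A = 0 − 3.34×27.9 = −93.186; K_B = 54.3422 − 3.34×(1.18 + 19.77) = −15.6308.
Balance: K_A + 27.9×ρ = K_B, so ρ = (K_B − K_A)/27.9 = 77.5552/27.9 = 2.78 g/cm³.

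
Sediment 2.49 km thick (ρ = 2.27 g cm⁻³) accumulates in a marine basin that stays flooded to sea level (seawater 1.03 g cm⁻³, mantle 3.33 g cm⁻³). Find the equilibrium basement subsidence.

1.34 km

Submarine loading: the sediment displaces seawater, and the subsidence is in turn flooded, so s (ρ_m − ρ_w) = t (ρ_sed − ρ_w).
s = 2.49 km × (2.27 − 1.03) / (3.33 − 1.03) = 1.34 km.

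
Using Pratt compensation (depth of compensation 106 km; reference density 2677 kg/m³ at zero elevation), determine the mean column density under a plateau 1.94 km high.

2630 kg/m³

Pratt balance: ρ_ref D = ρ (D + h).
ρ = ρ_ref D/(D + h) = 2677 × 106 km/(106 km + 1.94 km) = 2630 kg/m³.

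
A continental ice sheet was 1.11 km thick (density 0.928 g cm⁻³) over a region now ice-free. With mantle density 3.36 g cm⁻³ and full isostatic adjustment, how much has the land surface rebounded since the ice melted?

0.307 km

Removing the load lets mantle flow back in; uplift u satisfies ρ_ice t = ρ_m u.
u = t ρ_ice/ρ_m = 1.11 km × 0.928/3.36 = 0.307 km.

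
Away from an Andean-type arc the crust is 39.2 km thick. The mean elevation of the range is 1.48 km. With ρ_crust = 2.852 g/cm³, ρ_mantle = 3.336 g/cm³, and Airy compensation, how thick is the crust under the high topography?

Root depth r = h ρ_c / (ρ_m − ρ_c) = 1.48 km × 2.852 / 0.484 = 8.721 km.
Total thickness = T + h + r = 39.2 km + 1.48 km + 8.721 km = 49.4 km.

49.4 km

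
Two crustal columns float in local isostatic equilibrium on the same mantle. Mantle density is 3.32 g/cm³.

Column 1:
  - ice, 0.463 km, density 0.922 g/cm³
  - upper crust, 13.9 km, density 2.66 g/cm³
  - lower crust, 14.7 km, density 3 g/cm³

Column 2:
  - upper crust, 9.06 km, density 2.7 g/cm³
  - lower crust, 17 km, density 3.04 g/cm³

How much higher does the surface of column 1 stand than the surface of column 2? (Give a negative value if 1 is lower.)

1.39 km

For any compensation level in the mantle, the mantle terms cancel and isostasy reduces to e = (Σt_1 − Σt_2) − (Σ(ρt)_1 − Σ(ρt)_2) / ρ_m.
Σt_1 = 29.063 km; Σt_2 = 26.06 km; Σ(ρt)_1 = 81.500886; Σ(ρt)_2 = 76.142 (in km·g/cm³).
e = (29.063 − 26.06) − (81.500886 − 76.142) / 3.32 = 1.39 km.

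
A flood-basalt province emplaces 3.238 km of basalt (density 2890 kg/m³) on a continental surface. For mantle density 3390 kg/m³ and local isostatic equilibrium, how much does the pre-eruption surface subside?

2.76 km

Subaerial loading: s = t ρ_load / ρ_m.
s = 3.238 km × 2890/3390 = 2.76 km.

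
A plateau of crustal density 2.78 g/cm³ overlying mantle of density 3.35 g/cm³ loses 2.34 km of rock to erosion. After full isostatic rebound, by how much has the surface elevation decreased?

Rebound u = e ρ_c/ρ_m = 2.34 km × 2.78/3.35 = 1.942 km.
Net surface drop = e − u = 2.34 km − 1.942 km = e (ρ_m − ρ_c)/ρ_m = 0.398 km.

0.398 km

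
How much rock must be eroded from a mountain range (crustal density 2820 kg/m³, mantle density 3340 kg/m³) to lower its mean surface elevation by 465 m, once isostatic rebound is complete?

2990 m

Net drop Δ = e − u = e − e ρ_c/ρ_m = e (ρ_m − ρ_c)/ρ_m.
e = Δ ρ_m/(ρ_m − ρ_c) = 465 m × 3340/520 = 2990 m.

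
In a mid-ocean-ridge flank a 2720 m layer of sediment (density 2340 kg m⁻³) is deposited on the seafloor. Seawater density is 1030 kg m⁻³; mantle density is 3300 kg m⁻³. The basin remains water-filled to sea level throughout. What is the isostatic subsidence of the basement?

1570 m

Submarine loading: the sediment displaces seawater, and the subsidence is in turn flooded, so s (ρ_m − ρ_w) = t (ρ_sed − ρ_w).
s = 2720 m × (2340 − 1030) / (3300 − 1030) = 1570 m.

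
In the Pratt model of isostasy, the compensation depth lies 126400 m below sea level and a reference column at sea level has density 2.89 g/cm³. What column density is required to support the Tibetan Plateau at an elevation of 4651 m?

2.79 g/cm³

Pratt balance: ρ_ref D = ρ (D + h).
ρ = ρ_ref D/(D + h) = 2.89 × 126400 m/(126400 m + 4651 m) = 2.79 g/cm³.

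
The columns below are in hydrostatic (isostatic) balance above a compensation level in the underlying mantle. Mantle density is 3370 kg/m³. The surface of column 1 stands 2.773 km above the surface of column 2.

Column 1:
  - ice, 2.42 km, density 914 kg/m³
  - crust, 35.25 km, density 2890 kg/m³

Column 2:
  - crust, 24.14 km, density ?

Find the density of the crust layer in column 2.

Take the compensation level at the base of the deeper column (depth z_c below the surface of column 1) and equate Σ ρ_i t_i down to z_c; mantle fills any gap and the z_c terms cancel.
Column 1: 2.42×914 + 35.25×2890 + (z_c − 37.67)×3370
Column 2: 2.773×0 + 24.14×ρ + (z_c − 2.773 − 24.14)×3370
The z_c×3370 term appears on both sides and cancels. Collect the known terms of each column as K = Σ(ρt)_known − 3370 × (depth of known layers): K_1 = 104084.38 − 3370×37.67 = −22863.52; K_2 = 0 − 3370×(2.773 + 24.14) = −90696.81.
Balance: K_1 = K_2 + 24.14×ρ, so ρ = (K_1 − K_2)/24.14 = 67833.3/24.14 = 2810 kg/m³.

2810 kg/m³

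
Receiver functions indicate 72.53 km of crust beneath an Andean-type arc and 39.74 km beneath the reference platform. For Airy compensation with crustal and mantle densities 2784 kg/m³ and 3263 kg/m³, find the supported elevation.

4.81 km

Excess crust Δ = 72.53 km − 39.74 km = 32.79 km, split between elevation h and root r with h + r = Δ.
Airy balance ρ_c h = (ρ_m − ρ_c) r gives r = h ρ_c/(ρ_m − ρ_c), so h (1 + ρ_c/(ρ_m − ρ_c)) = Δ, i.e. h = Δ (ρ_m − ρ_c)/ρ_m.
h = 32.79 km × 479/3263 = 4.81 km.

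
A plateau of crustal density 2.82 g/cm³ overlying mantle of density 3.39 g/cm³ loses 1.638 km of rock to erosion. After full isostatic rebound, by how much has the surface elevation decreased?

Rebound u = e ρ_c/ρ_m = 1.638 km × 2.82/3.39 = 1.363 km.
Net surface drop = e − u = 1.638 km − 1.363 km = e (ρ_m − ρ_c)/ρ_m = 0.275 km.

0.275 km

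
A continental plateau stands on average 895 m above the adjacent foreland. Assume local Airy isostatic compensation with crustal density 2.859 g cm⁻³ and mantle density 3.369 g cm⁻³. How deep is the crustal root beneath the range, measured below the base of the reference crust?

5020 m

In Airy isostatic equilibrium: the weight of the topography is balanced by the buoyancy of the root, ρ_c h = (ρ_m − ρ_c) r.
r = h · ρ_c / (ρ_m − ρ_c) = 895 m × 2.859 / (3.369 − 2.859) = 5020 m.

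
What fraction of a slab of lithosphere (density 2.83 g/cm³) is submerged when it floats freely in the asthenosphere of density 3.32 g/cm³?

0.852

Submerged fraction = ρ_obj/ρ_fluid = 2.83/3.32 = 0.852.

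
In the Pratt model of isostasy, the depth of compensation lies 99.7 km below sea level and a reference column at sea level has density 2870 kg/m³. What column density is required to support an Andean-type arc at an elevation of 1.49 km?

2830 kg/m³

Pratt balance: ρ_ref D = ρ (D + h).
ρ = ρ_ref D/(D + h) = 2870 × 99.7 km/(99.7 km + 1.49 km) = 2830 kg/m³.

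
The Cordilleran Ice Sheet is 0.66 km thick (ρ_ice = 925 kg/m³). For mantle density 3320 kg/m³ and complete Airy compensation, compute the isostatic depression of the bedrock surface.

0.184 km

By Archimedes' principle applied to the lithosphere: the ice load ρ_ice t is balanced by mantle displaced below, ρ_m s.
s = t ρ_ice / ρ_m = 0.66 km × 925/3320 = 0.184 km.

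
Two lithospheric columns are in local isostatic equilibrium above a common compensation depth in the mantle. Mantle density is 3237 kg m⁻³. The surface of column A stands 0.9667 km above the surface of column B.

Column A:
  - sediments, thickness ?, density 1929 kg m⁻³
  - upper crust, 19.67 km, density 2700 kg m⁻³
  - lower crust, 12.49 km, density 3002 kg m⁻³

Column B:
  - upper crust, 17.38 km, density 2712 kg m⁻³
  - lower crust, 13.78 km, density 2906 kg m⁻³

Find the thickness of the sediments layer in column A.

2.54 km

Take the compensation level at the base of the deeper column (depth z_c below the surface of column A) and equate Σ ρ_i t_i down to z_c; mantle fills any gap and the z_c terms cancel.
Column A: x×1929 + 19.67×2700 + 12.49×3002 + (z_c − 32.16 − x)×3237
Column B: 0.9667×0 + 17.38×2712 + 13.78×2906 + (z_c − 0.9667 − 31.16)×3237
The z_c×3237 term appears on both sides and cancels. Collect the known terms of each column as K = Σ(ρt)_known − 3237 × (depth of known layers): K_A = 90603.98 − 3237×32.16 = −13497.94; K_B = 87179.24 − 3237×(0.9667 + 31.16) = −16814.8879.
Balance: K_A − x×(3237 − 1929) = K_B, so x = (K_A − K_B)/(3237 − 1929) = 3316.95/1308 = 2.54 km.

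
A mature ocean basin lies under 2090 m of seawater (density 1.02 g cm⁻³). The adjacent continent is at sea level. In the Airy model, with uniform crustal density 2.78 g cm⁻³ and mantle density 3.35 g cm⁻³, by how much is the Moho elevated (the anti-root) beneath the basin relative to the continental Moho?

By Archimedes' principle applied to the lithosphere: replacing crust with seawater at the top is compensated by replacing crust with mantle at the base: d (ρ_c − ρ_w) = a (ρ_m − ρ_c).
a = d (ρ_c − ρ_w)/(ρ_m − ρ_c) = 2090 m × 1.76/0.57 = 6450 m.

6450 m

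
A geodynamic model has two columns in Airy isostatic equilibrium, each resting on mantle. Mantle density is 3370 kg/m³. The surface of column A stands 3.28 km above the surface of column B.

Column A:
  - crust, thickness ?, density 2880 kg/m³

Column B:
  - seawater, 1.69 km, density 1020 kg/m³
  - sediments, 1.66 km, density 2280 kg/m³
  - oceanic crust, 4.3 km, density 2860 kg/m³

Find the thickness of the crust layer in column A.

Take the compensation level at the base of the deeper column (depth z_c below the surface of column A) and equate Σ ρ_i t_i down to z_c; mantle fills any gap and the z_c terms cancel.
Column A: x×2880 + (z_c − 0 − x)×3370
Column B: 3.28×0 + 1.69×1020 + 1.66×2280 + 4.3×2860 + (z_c − 3.28 − 7.65)×3370
The z_c×3370 term appears on both sides and cancels. Collect the known terms of each column as K = Σ(ρt)_known − 3370 × (depth of known layers): K_A = 0 − 3370×0 = 0; K_B = 17806.6 − 3370×(3.28 + 7.65) = −19027.5.
Balance: K_A − x×(3370 − 2880) = K_B, so x = (K_A − K_B)/(3370 − 2880) = 19027.5/490 = 38.8 km.

38.8 km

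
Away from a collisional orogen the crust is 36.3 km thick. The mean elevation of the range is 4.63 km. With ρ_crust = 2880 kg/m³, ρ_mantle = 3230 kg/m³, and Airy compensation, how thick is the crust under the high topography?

79 km

Root depth r = h ρ_c / (ρ_m − ρ_c) = 4.63 km × 2880 / 350 = 38.1 km.
Total thickness = T + h + r = 36.3 km + 4.63 km + 38.1 km = 79 km.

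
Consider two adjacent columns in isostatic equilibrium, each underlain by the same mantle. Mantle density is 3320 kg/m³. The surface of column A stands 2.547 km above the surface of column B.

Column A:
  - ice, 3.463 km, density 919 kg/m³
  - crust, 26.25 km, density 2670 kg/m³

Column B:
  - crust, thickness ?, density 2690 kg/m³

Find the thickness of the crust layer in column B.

Take the compensation level at the base of the deeper column (depth z_c below the surface of column A) and equate Σ ρ_i t_i down to z_c; mantle fills any gap and the z_c terms cancel.
Column A: 3.463×919 + 26.25×2670 + (z_c − 29.713)×3320
Column B: 2.547×0 + x×2690 + (z_c − 2.547 − 0 − x)×3320
The z_c×3320 term appears on both sides and cancels. Collect the known terms of each column as K = Σ(ρt)_known − 3320 × (depth of known layers): K_A = 73269.997 − 3320×29.713 = −25377.163; K_B = 0 − 3320×(2.547 + 0) = −8456.04.
Balance: K_A = K_B − x×(3320 − 2690), so x = (K_B − K_A)/(3320 − 2690) = 16921.1/630 = 26.9 km.

26.9 km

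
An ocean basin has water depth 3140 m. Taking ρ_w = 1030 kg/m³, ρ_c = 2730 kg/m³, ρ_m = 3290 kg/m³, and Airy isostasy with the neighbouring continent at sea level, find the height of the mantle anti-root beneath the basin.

Balancing pressure at the compensation depth: replacing crust with seawater at the top is compensated by replacing crust with mantle at the base: d (ρ_c − ρ_w) = a (ρ_m − ρ_c).
a = d (ρ_c − ρ_w)/(ρ_m − ρ_c) = 3140 m × 1700/560 = 9530 m.

9530 m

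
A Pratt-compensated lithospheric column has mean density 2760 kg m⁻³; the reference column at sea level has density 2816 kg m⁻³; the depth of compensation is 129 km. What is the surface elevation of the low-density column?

ρ_ref D = ρ (D + h) → h = D (ρ_ref − ρ)/ρ.
h = 129 km × (2816 − 2760)/2760 = 2.62 km.

2.62 km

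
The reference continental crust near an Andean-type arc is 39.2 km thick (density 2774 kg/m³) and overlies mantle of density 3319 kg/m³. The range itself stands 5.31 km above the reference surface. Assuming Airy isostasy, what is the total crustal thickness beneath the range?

Root depth r = h ρ_c / (ρ_m − ρ_c) = 5.31 km × 2774 / 545 = 27.03 km.
Total thickness = T + h + r = 39.2 km + 5.31 km + 27.03 km = 71.5 km.

71.5 km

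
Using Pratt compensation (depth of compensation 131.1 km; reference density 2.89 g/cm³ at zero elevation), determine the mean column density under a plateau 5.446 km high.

Pratt balance: ρ_ref D = ρ (D + h).
ρ = ρ_ref D/(D + h) = 2.89 × 131.1 km/(131.1 km + 5.446 km) = 2.77 g/cm³.

2.77 g/cm³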